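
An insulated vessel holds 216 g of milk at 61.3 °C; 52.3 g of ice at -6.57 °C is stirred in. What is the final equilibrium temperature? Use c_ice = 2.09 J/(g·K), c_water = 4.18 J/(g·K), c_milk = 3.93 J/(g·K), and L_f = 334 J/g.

Energy conservation, ΣQ = 0:
ice -6.57→0 °C: 52.3·2.09·6.57 = 718.15; fusion: m_ice L_f = 52.3·334 = 17468; warm the meltwater: 218.61 T; milk: 848.88(T − 61.3)
1067.5 T = 52036 − 18186 = 33850
T ≈ 31.71 °C — above 0 °C, consistent with complete melting.

T_f ≈ 31.7 °C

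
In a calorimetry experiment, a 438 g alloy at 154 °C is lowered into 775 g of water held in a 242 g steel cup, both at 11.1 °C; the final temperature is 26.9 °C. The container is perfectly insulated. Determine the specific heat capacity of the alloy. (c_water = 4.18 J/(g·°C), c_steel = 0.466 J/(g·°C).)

c ≈ 0.951 J/(g·°C)

Taking heat into each body as positive, Σ m c ΔT = 0:
438·c·(26.9 − 154) + 775·4.18·(26.9 − 11.1) + 242·0.466·(26.9 − 11.1) = 0
-55670 c = -52966
c = -52966/-55670 ≈ 0.9514 J/(g·°C)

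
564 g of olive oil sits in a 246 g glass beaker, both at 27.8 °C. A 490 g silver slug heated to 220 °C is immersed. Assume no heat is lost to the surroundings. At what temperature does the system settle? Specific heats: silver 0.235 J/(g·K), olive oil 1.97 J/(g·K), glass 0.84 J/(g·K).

T_f ≈ 43.2 °C

Taking heat into each body as positive, Σ m c ΔT = 0:
490×0.235×(T − 220) + 564×1.97×(T − 27.8) + 246×0.84×(T − 27.8) = 0
1432.9 T = 61966
T = 61966/1432.9 ≈ 43.25 °C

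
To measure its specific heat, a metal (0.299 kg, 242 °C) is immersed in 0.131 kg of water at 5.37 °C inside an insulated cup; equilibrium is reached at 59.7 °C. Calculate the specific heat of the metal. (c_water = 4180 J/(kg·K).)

Heat lost by the metal = heat gained by the water:
0.299×c×(242 − 59.7) = 0.131×4180×(59.7 − 5.37)
54.51 c = 29750  ⇒  c ≈ 545.8 J/(kg·K)

c ≈ 546 J/(kg·K)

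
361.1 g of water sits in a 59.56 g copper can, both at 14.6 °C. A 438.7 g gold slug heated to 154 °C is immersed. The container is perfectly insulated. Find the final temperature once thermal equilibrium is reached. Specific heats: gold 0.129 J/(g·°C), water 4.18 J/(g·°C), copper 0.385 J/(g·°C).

With ΣQ=0 the equilibrium temperature is the m·c-weighted mean:
T_f = (56.59×154 + 1509.4×14.6 + 22.93×14.6) / (56.59 + 1509.4 + 22.93)
    = 31087 / 1588.9 ≈ 19.56 °C

T_f ≈ 19.6 °C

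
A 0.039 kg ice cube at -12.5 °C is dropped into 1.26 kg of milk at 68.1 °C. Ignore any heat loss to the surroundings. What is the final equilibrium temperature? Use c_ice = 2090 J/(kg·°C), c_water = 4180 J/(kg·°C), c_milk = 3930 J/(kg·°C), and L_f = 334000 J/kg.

T_f ≈ 63.2 °C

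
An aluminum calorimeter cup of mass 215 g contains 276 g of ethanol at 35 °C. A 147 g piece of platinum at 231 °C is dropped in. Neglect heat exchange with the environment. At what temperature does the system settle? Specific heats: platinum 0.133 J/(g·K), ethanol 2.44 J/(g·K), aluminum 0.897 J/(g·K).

With ΣQ=0 the equilibrium temperature is the m·c-weighted mean:
T_f = (19.55*231 + 673.44*35 + 192.86*35) / (19.55 + 673.44 + 192.86)
    = 34837 / 885.85 ≈ 39.33 °C

T_f ≈ 39.3 °C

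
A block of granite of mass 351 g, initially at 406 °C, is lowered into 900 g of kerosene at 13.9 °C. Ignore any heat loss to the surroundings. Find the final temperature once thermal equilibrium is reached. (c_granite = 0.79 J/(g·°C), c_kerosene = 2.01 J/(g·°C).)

T_f ≈ 66.0 °C

Heat lost by the granite equals heat gained by the kerosene:
351·0.79·(406 − T) = 900·2.01·(T − 13.9)
277.29(406 − T) = 1809(T − 13.9)
2086.3 T = 137725  ⇒  T ≈ 66.01 °C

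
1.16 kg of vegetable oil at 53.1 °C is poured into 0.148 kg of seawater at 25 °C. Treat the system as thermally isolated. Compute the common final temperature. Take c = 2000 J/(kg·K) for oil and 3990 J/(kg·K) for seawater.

T_f ≈ 47.4 °C

Let T be the final temperature. ΣQ_i = 0:
1.16·2000·(T − 53.1) + 0.148·3990·(T − 25) = 0
2320(T − 53.1) + 590.52(T − 25) = 0
(2320 + 590.52) T = 2320·53.1 + 590.52·25
T = 137955/2910.5 ≈ 47.40 °C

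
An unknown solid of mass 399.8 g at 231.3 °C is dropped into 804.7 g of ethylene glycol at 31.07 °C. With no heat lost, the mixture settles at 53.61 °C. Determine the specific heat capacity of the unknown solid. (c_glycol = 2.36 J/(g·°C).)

m_s c (T_s − T_f) = m_glycol c_glycol (T_f − T_0):
399.8×c×(231.3 − 53.61) = 804.7×2.36×(53.61 − 31.07)
71040 c = 42806  ⇒  c ≈ 0.6026 J/(g·°C)

c ≈ 0.603 J/(g·°C)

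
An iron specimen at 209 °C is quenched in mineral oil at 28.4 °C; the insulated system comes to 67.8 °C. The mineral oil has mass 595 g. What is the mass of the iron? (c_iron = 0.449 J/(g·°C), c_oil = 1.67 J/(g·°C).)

Energy conservation, ΣQ = 0:
m·0.449·(67.8 − 209) + 595·1.67·(67.8 − 28.4) = 0
-63.4 m = -39150
m = -39150/-63.4 ≈ 617.5 g

m ≈ 618 g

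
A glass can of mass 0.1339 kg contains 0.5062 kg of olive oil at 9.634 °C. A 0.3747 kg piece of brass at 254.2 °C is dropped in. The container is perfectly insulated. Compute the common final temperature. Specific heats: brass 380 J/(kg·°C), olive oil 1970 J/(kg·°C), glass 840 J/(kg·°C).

T_f ≈ 37.4 °C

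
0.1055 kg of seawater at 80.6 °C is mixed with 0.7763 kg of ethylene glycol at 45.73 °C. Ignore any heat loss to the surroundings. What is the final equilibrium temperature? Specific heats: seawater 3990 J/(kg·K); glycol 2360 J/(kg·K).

T_f ≈ 52.2 °C

Setting the total heat transfer to zero:
0.1055·3990·(T − 80.6) + 0.7763·2360·(T − 45.73) = 0
2253 T = 117709
T = 117709/2253 ≈ 52.24 °C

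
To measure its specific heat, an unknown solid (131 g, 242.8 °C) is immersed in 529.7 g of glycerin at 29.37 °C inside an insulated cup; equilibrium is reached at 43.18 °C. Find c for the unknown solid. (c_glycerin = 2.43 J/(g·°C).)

c ≈ 0.68 J/(g·°C)

Heat lost by the unknown solid = heat gained by the glycerin:
131·c·(242.8 − 43.18) = 529.7·2.43·(43.18 − 29.37)
26150 c = 17776  ⇒  c ≈ 0.6798 J/(g·°C)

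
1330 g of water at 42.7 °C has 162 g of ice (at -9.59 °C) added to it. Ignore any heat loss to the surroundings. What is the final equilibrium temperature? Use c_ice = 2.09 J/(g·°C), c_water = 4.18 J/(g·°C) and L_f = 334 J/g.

Net heat exchanged in the isolated system is zero:
warm ice to 0 °C: 162×2.09×(0 − (-9.59)) = 3247; fusion: m_ice L_f = 162×334 = 54108; warm the meltwater: 677.16 T; water cools: 1330×4.18×(T − 42.7) = 5559.4(T − 42.7)
6236.6 T = 237386 − 57355 = 180031
T ≈ 28.87 °C. Since T > 0 °C, the all-ice-melts assumption holds.

T_f ≈ 28.9 °C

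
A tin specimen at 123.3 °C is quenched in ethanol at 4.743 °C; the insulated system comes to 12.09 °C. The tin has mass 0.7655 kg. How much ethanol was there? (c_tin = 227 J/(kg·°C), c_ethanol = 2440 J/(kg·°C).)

m ≈ 1.08 kg

Taking heat into each body as positive, Σ m c ΔT = 0:
0.7655×227×(12.09 − 123.3) + m×2440×(12.09 − 4.743) = 0
17927 m = 19325
m = 19325/17927 ≈ 1.078 kg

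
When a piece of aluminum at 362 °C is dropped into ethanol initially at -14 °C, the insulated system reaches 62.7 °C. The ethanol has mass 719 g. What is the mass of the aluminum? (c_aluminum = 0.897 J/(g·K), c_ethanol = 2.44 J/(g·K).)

m ≈ 501 g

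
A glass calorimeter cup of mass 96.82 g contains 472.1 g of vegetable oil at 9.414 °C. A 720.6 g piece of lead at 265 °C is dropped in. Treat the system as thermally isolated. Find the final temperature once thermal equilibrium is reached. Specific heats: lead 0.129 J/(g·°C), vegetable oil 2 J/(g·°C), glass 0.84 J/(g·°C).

T_f ≈ 30.7 °C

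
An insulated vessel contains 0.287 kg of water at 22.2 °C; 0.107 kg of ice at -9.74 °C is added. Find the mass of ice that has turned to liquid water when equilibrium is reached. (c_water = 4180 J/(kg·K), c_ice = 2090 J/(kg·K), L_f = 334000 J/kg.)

Cooling the water to 0 °C releases 0.287·4180·22.2 = 26632 J.
Warming the ice to 0 °C takes 0.107·2090·9.74 = 2178.2 J, leaving 24454 J for melting.
Fully melting the ice requires m_ice L_f = 0.107·334000 = 35738 J.
24454 J < 35738 J, so only part of the ice melts and the system sits at 0 °C.
Mass melted = 24454/334000 ≈ 0.07322 kg.

m_melted ≈ 0.0732 kg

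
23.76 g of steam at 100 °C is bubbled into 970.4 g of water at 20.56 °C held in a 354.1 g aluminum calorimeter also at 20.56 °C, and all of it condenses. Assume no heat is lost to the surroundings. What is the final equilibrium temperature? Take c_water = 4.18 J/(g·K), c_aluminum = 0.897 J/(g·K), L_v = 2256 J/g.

T_f ≈ 34.3 °C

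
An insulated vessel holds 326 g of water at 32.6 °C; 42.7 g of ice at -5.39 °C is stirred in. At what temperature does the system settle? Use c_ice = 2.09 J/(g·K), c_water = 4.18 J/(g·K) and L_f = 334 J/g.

Let T be the final temperature. ΣQ_i = 0:
ice -5.39→0 °C: 42.7·2.09·5.39 = 481.02; fusion: m_ice L_f = 42.7·334 = 14262; warm the meltwater: 178.49 T; water: 1362.7(T − 32.6)
1541.2 T = 44423 − 14743 = 29681
T ≈ 19.26 °C. Since T > 0 °C, the all-ice-melts assumption holds.

T_f ≈ 19.3 °C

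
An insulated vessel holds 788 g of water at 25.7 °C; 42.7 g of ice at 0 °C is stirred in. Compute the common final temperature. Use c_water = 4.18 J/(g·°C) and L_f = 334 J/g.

T_f ≈ 20.3 °C

Taking heat into each body as positive, Σ m c ΔT = 0:
melt ice: 42.7×334 = 14262; warm the meltwater: 178.49 T; water: 3293.8(T − 25.7)
3472.3 T = 84652 − 14262 = 70390
T ≈ 20.27 °C — above 0 °C, consistent with complete melting.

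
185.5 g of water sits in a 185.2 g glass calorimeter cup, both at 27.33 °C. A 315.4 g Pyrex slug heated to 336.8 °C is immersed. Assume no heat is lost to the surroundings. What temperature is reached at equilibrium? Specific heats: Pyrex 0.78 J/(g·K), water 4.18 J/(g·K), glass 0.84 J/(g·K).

T_f ≈ 92.0 °C

Net heat exchanged in the isolated system is zero:
315.4*0.78*(T − 336.8) + 185.5*4.18*(T − 27.33) + 185.2*0.84*(T − 27.33) = 0
1177 T = 108300
T = 108300 / 1177 = 92 °C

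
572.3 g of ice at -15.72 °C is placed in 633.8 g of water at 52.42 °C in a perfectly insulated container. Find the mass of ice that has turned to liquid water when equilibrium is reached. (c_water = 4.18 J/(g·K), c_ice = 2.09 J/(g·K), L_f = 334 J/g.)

m_melted ≈ 359 g

Heat available from the water dropping to 0 °C: 633.8×4.18×52.42 = 138875 J.
Warming the ice to 0 °C takes 572.3×2.09×15.72 = 18803 J, leaving 120073 J for melting.
To melt every bit of ice: 572.3×334 = 191148 J.
That's not enough to melt it all — equilibrium is at 0 °C with ice remaining.
Mass melted = 120073/334 ≈ 359.5 g.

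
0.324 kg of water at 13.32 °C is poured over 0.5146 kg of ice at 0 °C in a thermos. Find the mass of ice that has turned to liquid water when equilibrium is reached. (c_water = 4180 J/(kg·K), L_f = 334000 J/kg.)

m_melted ≈ 0.054 kg

Cooling the water to 0 °C releases 0.324·4180·13.32 = 18040 J.
Fully melting the ice requires m_ice L_f = 0.5146·334000 = 171876 J.
Since 18040 < 171876 J, not all the ice melts; equilibrium is at 0 °C.
m_melted·334000 = 18040  ⇒  m_melted ≈ 0.05401 kg.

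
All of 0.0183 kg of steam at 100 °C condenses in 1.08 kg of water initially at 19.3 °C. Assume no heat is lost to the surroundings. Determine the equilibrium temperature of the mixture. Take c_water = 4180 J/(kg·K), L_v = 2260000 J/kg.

T_f ≈ 29.7 °C

Sum of m c ΔT and latent-heat terms is zero:
condense steam: −0.0183·2260000 = −41358
  condensate cools 100→T: 0.0183·4180·(T − 100) = 76.49(T − 100)
  water warms: 1.08·4180·(T − 19.3) = 4514.4(T − 19.3)
4590.9 T = 41358 + 7649.4 + 87128 = 136135
T ≈ 29.65 °C — below 100 °C, confirming all the steam condensed.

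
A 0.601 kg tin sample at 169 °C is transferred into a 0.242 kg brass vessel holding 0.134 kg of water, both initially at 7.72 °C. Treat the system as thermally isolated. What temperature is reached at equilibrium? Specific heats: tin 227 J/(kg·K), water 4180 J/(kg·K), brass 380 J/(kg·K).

T_f ≈ 35.6 °C

Taking heat into each body as positive, Σ m c ΔT = 0:
0.601×227×(T − 169) + 0.134×4180×(T − 7.72) + 0.242×380×(T − 7.72) = 0
136.43(T − 169) + 560.12(T − 7.72) + 91.96(T − 7.72) = 0
788.51 T = 28090
T = 28090/788.51 ≈ 35.62 °C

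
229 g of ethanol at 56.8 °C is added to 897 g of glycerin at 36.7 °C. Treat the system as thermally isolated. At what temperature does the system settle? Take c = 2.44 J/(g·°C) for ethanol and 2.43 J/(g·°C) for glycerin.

T_f ≈ 40.8 °C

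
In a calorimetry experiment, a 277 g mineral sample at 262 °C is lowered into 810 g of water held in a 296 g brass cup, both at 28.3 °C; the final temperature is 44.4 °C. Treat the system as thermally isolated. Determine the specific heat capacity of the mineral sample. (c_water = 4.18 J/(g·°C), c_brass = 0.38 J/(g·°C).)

c ≈ 0.934 J/(g·°C)

Let T be the final temperature. ΣQ_i = 0:
277×c×(44.4 − 262) + 810×4.18×(44.4 − 28.3) + 296×0.38×(44.4 − 28.3) = 0
-60275 c = -56322
c = -56322/-60275 ≈ 0.9344 J/(g·°C)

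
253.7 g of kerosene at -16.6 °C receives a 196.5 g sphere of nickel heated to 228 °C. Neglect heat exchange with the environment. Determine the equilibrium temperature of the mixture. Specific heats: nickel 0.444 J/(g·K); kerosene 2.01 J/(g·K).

T_f is the heat-capacity-weighted average of the initial temperatures:
T_f = (87.25·228 + 509.94·(-16.6)) / (87.25 + 509.94)
    = 11427 / 597.18 ≈ 19.14 °C

T_f ≈ 19.1 °C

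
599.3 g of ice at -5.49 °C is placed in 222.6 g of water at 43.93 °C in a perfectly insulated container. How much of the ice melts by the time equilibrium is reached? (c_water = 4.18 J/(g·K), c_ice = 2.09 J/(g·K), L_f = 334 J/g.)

Heat available from the water dropping to 0 °C: 222.6·4.18·43.93 = 40875 J.
Warming the ice to 0 °C takes 599.3·2.09·5.49 = 6876.4 J, leaving 33999 J for melting.
Melting all 599.3 g of ice would need 599.3·334 = 200166 J.
That's not enough to melt it all — equilibrium is at 0 °C with ice remaining.
m_melt = 33999 / L_f = 101.8 g.

m_melted ≈ 102 g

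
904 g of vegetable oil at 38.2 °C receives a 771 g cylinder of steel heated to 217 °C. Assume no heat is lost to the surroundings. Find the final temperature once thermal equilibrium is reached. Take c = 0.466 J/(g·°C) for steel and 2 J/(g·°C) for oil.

Let T be the final temperature. ΣQ_i = 0:
771·0.466·(T − 217) + 904·2·(T − 38.2) = 0
359.29(T − 217) + 1808(T − 38.2) = 0
(359.29 + 1808) T = 359.29·217 + 1808·38.2
T ≈ 67.84 °C

T_f ≈ 67.8 °C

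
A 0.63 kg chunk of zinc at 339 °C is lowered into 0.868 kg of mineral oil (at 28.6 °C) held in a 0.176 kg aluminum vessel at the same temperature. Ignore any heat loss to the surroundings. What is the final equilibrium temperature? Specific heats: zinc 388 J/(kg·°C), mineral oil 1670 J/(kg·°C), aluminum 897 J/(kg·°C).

T_f ≈ 69.6 °C

Conservation of energy gives ΣQ = 0:
0.63*388*(T − 339) + 0.868*1670*(T − 28.6) + 0.176*897*(T − 28.6) = 0
244.44(T − 339) + 1449.6(T − 28.6) + 157.87(T − 28.6) = 0
1851.9 T = 128838
T = 128838 / 1851.9 = 69.6 °C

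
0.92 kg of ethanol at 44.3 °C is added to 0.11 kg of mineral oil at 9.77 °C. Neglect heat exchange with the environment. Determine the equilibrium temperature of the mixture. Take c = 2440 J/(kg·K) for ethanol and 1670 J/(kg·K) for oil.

T_f ≈ 41.7 °C

Net heat exchanged in the isolated system is zero:
0.92*2440*(T − 44.3) + 0.11*1670*(T − 9.77) = 0
2244.8(T − 44.3) + 183.7(T − 9.77) = 0
2428.5 T = 101239
T ≈ 41.69 °C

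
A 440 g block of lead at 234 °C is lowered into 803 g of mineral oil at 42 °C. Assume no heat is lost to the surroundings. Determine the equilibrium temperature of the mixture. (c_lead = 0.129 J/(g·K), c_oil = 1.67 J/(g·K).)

T_f ≈ 49.8 °C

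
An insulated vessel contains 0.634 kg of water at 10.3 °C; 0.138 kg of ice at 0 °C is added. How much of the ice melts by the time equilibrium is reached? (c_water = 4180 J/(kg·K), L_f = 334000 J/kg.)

m_melted ≈ 0.0817 kg

Cooling the water to 0 °C releases 0.634·4180·10.3 = 27296 J.
Melting all 0.138 kg of ice would need 0.138·334000 = 46092 J.
Since 27296 < 46092 J, not all the ice melts; equilibrium is at 0 °C.
Mass melted = 27296/334000 ≈ 0.08173 kg.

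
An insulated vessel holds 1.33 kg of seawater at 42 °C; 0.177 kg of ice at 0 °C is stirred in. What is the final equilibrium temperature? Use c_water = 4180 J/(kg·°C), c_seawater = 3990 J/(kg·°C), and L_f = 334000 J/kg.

Let T be the final temperature. ΣQ_i = 0:
fusion: m_ice L_f = 0.177×334000 = 59118; meltwater 0→T: 0.177×4180×T = 739.86 T; seawater: 5306.7(T − 42)
6046.6 T = 222881 − 59118 = 163763
T ≈ 27.08 °C — above 0 °C, consistent with complete melting.

T_f ≈ 27.1 °C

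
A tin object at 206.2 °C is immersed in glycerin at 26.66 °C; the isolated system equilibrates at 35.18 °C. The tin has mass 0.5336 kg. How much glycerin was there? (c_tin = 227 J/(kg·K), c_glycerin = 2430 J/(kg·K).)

Heat gained plus heat lost sum to zero:
0.5336×227×(35.18 − 206.2) + m×2430×(35.18 − 26.66) = 0
20704 m = 20715
m = 20715/20704 ≈ 1.001 kg

m ≈ 1 kg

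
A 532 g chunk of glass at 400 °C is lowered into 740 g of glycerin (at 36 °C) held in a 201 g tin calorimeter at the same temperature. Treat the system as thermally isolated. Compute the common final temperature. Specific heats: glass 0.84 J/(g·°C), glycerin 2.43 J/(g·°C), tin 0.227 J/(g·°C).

T_f ≈ 107.0 °C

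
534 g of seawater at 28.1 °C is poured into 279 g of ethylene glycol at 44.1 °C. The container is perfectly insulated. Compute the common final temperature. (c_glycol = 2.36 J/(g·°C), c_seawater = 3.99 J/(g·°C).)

T_f ≈ 31.9 °C

Conservation of energy gives ΣQ = 0:
279*2.36*(T − 44.1) + 534*3.99*(T − 28.1) = 0
658.44(T − 44.1) + 2130.7(T − 28.1) = 0
2789.1 T = 88909
T ≈ 31.88 °C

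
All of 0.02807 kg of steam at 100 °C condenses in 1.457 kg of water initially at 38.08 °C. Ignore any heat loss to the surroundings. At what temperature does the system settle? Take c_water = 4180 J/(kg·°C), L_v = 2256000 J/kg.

T_f ≈ 49.5 °C

Net heat exchanged in the isolated system is zero:
steam→water at 100 °C releases m L_v = 0.02807×2256000 = 63326; condensed water 100 °C→T: 117.33(T − 100); water warms: 1.457×4180×(T − 38.08) = 6090.3(T − 38.08)
6207.6 T = 63326 + 11733 + 231917 = 306976
T ≈ 49.45 °C — below 100 °C, confirming all the steam condensed.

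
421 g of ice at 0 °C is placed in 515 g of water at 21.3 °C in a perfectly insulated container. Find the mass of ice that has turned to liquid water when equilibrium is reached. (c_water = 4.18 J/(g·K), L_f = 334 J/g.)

Cooling the water to 0 °C releases 515·4.18·21.3 = 45853 J.
To melt every bit of ice: 421·334 = 140614 J.
45853 J < 140614 J, so only part of the ice melts and the system sits at 0 °C.
m_melt = 45853 / L_f = 137.3 g.

m_melted ≈ 137 g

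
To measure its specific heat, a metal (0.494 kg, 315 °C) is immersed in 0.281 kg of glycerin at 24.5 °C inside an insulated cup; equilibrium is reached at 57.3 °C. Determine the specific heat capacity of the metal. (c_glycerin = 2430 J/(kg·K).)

m_s c (T_s − T_f) = m_glycerin c_glycerin (T_f − T_0):
0.494·c·(315 − 57.3) = 0.281·2430·(57.3 − 24.5)
127.3 c = 22397  ⇒  c ≈ 175.9 J/(kg·K)

c ≈ 176 J/(kg·K)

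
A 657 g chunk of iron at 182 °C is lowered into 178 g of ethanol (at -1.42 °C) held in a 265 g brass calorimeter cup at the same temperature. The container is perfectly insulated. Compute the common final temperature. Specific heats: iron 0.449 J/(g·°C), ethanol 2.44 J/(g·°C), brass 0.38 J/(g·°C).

Setting the total heat transfer to zero:
657*0.449*(T − 182) + 178*2.44*(T − (-1.42)) + 265*0.38*(T − (-1.42)) = 0
830.01 T = 52929
T ≈ 63.77 °C

T_f ≈ 63.8 °C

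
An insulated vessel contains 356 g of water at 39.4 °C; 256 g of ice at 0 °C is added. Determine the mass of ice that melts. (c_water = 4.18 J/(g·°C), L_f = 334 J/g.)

m_melted ≈ 176 g

Water can give up m c ΔT = 356·4.18·39.4 = 58630 J before reaching 0 °C.
Melting all 256 g of ice would need 256·334 = 85504 J.
That's not enough to melt it all — equilibrium is at 0 °C with ice remaining.
Mass melted = 58630/334 ≈ 175.5 g.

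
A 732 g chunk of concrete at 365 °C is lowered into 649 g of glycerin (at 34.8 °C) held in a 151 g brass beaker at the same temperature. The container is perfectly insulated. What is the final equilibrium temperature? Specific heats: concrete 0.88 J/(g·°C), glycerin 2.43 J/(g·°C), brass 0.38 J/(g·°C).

With ΣQ=0 the equilibrium temperature is the m·c-weighted mean:
T_f = (644.16×365 + 1577.1×34.8 + 57.38×34.8) / (644.16 + 1577.1 + 57.38)
    = 291997 / 2278.6 ≈ 128.15 °C

T_f ≈ 128.1 °C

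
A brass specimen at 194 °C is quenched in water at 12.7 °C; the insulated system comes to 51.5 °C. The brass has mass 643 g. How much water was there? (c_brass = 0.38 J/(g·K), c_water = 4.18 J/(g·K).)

Taking heat into each body as positive, Σ m c ΔT = 0:
643·0.38·(51.5 − 194) + m·4.18·(51.5 − 12.7) = 0
162.18 m = 34818
m = 34818/162.18 ≈ 214.7 g

m ≈ 215 g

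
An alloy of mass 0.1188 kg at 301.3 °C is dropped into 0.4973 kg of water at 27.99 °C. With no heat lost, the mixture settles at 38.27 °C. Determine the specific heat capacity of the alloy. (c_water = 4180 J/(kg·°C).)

c ≈ 684 J/(kg·°C)

Let T be the final temperature. ΣQ_i = 0:
0.1188·c·(38.27 − 301.3) + 0.4973·4180·(38.27 − 27.99) = 0
-31.25 c = -21369
c = -21369/-31.25 ≈ 683.9 J/(kg·°C)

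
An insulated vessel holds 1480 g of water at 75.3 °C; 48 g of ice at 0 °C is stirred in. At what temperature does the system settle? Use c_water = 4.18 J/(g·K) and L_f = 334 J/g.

T_f ≈ 70.4 °C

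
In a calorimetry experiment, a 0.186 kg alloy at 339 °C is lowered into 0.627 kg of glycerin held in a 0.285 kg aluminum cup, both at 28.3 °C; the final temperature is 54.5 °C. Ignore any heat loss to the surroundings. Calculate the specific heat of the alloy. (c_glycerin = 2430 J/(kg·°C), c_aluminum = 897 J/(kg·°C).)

Energy conservation, ΣQ = 0:
0.186×c×(54.5 − 339) + 0.627×2430×(54.5 − 28.3) + 0.285×897×(54.5 − 28.3) = 0
-52.92 c = -46616
c = -46616/-52.92 ≈ 880.9 J/(kg·°C)

c ≈ 881 J/(kg·°C)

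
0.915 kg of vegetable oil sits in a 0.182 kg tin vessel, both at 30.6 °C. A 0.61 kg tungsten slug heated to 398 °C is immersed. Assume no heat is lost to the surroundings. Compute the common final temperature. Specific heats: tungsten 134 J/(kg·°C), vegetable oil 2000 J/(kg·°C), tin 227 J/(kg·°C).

T_f = Σ m_i c_i T_i / Σ m_i c_i:
T_f = (81.74×398 + 1830×30.6 + 41.31×30.6) / (81.74 + 1830 + 41.31)
    = 89795 / 1953.1 ≈ 45.98 °C

T_f ≈ 46.0 °C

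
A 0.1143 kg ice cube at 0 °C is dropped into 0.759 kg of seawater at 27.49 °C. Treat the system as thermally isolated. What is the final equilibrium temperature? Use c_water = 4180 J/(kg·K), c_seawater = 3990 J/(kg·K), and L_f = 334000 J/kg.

T_f ≈ 12.9 °C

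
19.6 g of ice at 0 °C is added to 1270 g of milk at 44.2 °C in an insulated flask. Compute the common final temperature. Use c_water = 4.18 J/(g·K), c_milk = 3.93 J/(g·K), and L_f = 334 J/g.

T_f ≈ 42.2 °C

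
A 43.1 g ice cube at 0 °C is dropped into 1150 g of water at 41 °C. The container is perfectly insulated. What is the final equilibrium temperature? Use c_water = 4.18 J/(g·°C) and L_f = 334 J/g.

T_f ≈ 36.6 °C

Sum of m c ΔT and latent-heat terms is zero:
melt ice: 43.1×334 = 14395; meltwater 0→T: 43.1×4.18×T = 180.16 T; water: 4807(T − 41)
4987.2 T = 197087 − 14395 = 182692
T ≈ 36.63 °C (positive, so assuming full melt was valid).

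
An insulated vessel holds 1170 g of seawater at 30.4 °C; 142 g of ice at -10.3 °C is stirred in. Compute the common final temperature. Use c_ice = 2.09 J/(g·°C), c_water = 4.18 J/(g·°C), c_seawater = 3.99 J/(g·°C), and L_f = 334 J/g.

Net heat exchanged in the isolated system is zero:
ice -10.3→0 °C: 142×2.09×10.3 = 3056.8; fusion: m_ice L_f = 142×334 = 47428; warm the meltwater: 593.56 T; seawater: 4668.3(T − 30.4)
5261.9 T = 141916 − 50485 = 91431
T ≈ 17.38 °C — above 0 °C, consistent with complete melting.

T_f ≈ 17.4 °C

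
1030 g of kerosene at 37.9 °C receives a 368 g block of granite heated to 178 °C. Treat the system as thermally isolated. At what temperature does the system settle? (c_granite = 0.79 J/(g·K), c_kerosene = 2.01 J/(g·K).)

T_f ≈ 55.2 °C

|Q_granite| = |Q_kerosene|:
368·0.79·(178 − T) = 1030·2.01·(T − 37.9)
290.72(178 − T) = 2070.3(T − 37.9)
2361 T = 130213  ⇒  T ≈ 55.15 °C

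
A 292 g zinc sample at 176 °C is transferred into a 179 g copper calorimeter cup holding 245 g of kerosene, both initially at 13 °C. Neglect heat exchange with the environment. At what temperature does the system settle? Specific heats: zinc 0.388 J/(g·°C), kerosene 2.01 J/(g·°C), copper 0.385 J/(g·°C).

T_f is the heat-capacity-weighted average of the initial temperatures:
T_f = (113.3·176 + 492.45·13 + 68.92·13) / (113.3 + 492.45 + 68.92)
    = 27238 / 674.66 ≈ 40.37 °C

T_f ≈ 40.4 °C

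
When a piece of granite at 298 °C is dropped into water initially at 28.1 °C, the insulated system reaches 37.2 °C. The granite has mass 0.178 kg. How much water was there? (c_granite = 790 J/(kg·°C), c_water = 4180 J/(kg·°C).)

Heat lost by the granite = heat gained by the water:
0.178×790×(298 − 37.2) = m×4180×(37.2 − 28.1)
38038 m = 36674  ⇒  m ≈ 0.9641 kg

m ≈ 0.964 kg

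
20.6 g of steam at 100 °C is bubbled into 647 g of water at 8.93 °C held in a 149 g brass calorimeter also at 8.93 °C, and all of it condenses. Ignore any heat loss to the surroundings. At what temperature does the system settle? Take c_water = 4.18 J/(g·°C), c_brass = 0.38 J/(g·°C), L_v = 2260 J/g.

T_f ≈ 28.0 °C

Taking heat into each body as positive, Σ m c ΔT = 0:
steam→water at 100 °C releases m L_v = 20.6×2260 = 46556
  condensed water 100 °C→T: 86.11(T − 100)
  original water: 2704.5(T − 8.93)
  cup: 56.62(T − 8.93)
2847.2 T = 46556 + 8610.8 + 24656 = 79823
T ≈ 28.04 °C — below 100 °C, confirming all the steam condensed.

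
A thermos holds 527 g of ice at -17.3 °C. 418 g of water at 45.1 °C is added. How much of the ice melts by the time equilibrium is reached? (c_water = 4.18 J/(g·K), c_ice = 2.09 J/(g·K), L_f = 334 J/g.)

m_melted ≈ 179 g

Heat available from the water dropping to 0 °C: 418×4.18×45.1 = 78801 J.
Warming the ice to 0 °C takes 527×2.09×17.3 = 19055 J, leaving 59746 J for melting.
Melting all 527 g of ice would need 527×334 = 176018 J.
That's not enough to melt it all — equilibrium is at 0 °C with ice remaining.
m_melt = 59746 / L_f = 178.9 g.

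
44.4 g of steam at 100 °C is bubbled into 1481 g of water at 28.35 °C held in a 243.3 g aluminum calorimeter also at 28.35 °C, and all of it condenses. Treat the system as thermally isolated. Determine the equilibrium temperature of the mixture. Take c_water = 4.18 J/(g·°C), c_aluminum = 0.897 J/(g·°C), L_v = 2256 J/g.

Heat gained plus heat lost sum to zero:
steam→water at 100 °C releases m L_v = 44.4·2256 = 100166
  condensate cools 100→T: 44.4·4.18·(T − 100) = 185.59(T − 100)
  water warms: 1481·4.18·(T − 28.35) = 6190.6(T − 28.35)
  cup: 218.24(T − 28.35)
6594.4 T = 100166 + 18559 + 181690 = 300416
T ≈ 45.56 °C (< 100 °C, so full condensation is consistent).

T_f ≈ 45.6 °C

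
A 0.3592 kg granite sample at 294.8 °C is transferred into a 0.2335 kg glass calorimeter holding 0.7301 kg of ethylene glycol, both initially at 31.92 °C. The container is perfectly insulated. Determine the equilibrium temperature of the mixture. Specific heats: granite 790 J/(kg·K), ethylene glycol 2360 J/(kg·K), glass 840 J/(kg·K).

T_f ≈ 65.8 °C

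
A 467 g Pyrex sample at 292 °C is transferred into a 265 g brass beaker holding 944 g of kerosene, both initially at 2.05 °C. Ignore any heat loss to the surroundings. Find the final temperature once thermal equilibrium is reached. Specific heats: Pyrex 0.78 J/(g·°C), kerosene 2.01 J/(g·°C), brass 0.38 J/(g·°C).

T_f ≈ 46.8 °C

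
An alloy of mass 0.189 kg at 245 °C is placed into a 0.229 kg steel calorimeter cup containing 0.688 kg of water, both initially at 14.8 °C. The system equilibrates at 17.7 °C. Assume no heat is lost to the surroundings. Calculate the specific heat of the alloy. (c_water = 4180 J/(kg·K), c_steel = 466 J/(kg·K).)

Heat gained plus heat lost sum to zero:
0.189·c·(17.7 − 245) + 0.688·4180·(17.7 − 14.8) + 0.229·466·(17.7 − 14.8) = 0
-42.96 c = -8649.4
c = -8649.4/-42.96 ≈ 201.3 J/(kg·K)

c ≈ 201 J/(kg·K)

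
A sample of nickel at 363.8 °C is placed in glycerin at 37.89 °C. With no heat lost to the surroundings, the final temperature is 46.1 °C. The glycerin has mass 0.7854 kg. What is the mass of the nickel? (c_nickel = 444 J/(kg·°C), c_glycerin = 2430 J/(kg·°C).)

|Q_nickel| = |Q_glycerin|:
m×444×(363.8 − 46.1) = 0.7854×2430×(46.1 − 37.89)
141059 m = 15669  ⇒  m ≈ 0.1111 kg

m ≈ 0.111 kg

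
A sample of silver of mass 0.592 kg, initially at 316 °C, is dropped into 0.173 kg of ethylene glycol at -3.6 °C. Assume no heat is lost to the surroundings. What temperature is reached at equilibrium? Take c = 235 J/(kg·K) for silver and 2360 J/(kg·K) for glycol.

T_f ≈ 77.6 °C

With ΣQ=0 the equilibrium temperature is the m·c-weighted mean:
T_f = (139.12*316 + 408.28*(-3.6)) / (139.12 + 408.28)
    = 42492 / 547.4 ≈ 77.63 °C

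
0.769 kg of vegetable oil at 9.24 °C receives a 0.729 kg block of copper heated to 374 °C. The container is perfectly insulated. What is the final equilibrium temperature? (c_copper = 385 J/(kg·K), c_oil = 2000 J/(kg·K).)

T_f ≈ 65.5 °C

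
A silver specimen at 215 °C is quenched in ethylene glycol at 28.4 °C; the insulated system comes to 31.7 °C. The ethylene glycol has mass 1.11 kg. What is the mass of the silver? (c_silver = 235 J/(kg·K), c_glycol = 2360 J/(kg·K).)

m ≈ 0.201 kg

|Q_silver| = |Q_glycol|:
m×235×(215 − 31.7) = 1.11×2360×(31.7 − 28.4)
43076 m = 8644.7  ⇒  m ≈ 0.2007 kg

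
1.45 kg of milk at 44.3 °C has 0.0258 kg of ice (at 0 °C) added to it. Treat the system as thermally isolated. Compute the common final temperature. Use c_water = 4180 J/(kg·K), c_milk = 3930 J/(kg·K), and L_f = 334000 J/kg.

T_f ≈ 42.0 °C

Heat gained plus heat lost sum to zero:
fusion: m_ice L_f = 0.0258·334000 = 8617.2
  meltwater 0→T: 0.0258·4180·T = 107.84 T
  milk cools: 1.45·3930·(T − 44.3) = 5698.5(T − 44.3)
5806.3 T = 252444 − 8617.2 = 243826
T ≈ 41.99 °C. Since T > 0 °C, the all-ice-melts assumption holds.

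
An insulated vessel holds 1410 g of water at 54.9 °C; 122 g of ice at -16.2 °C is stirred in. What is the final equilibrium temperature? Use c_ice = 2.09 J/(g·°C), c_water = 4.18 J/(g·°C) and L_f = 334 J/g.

T_f ≈ 43.5 °C

Let T be the final temperature. ΣQ_i = 0:
warm ice to 0 °C: 122·2.09·(0 − (-16.2)) = 4130.7
  fusion: m_ice L_f = 122·334 = 40748
  warm the meltwater: 509.96 T
  water cools: 1410·4.18·(T − 54.9) = 5893.8(T − 54.9)
6403.8 T = 323570 − 44879 = 278691
T ≈ 43.52 °C. Since T > 0 °C, the all-ice-melts assumption holds.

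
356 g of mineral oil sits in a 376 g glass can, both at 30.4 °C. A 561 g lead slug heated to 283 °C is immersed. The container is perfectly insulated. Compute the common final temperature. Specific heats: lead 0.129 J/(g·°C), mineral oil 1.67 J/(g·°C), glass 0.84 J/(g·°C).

T_f ≈ 49.0 °C

Taking heat into each body as positive, Σ m c ΔT = 0:
561*0.129*(T − 283) + 356*1.67*(T − 30.4) + 376*0.84*(T − 30.4) = 0
72.37(T − 283) + 594.52(T − 30.4) + 315.84(T − 30.4) = 0
982.73 T = 48155
T = 48155 / 982.73 = 49 °C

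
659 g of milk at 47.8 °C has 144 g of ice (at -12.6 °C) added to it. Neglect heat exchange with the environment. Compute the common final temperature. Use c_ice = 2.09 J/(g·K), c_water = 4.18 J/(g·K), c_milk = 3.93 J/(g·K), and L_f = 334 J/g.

T_f ≈ 22.5 °C

Energy balance with sensible and latent terms:
warm ice to 0 °C: 144×2.09×(0 − (-12.6)) = 3792.1; melt ice: 144×334 = 48096; meltwater 0→T: 144×4.18×T = 601.92 T; milk: 2589.9(T − 47.8)
3191.8 T = 123796 − 51888 = 71908
T ≈ 22.53 °C. Since T > 0 °C, the all-ice-melts assumption holds.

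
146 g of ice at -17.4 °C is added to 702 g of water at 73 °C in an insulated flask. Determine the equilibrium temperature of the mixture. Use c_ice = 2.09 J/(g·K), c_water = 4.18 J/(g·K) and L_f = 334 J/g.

T_f ≈ 45.2 °C

Energy balance with sensible and latent terms:
warm ice to 0 °C: 146·2.09·(0 − (-17.4)) = 5309.4; fusion: m_ice L_f = 146·334 = 48764; meltwater 0→T: 146·4.18·T = 610.28 T; water: 2934.4(T − 73)
3544.6 T = 214208 − 54073 = 160135
T ≈ 45.18 °C. Since T > 0 °C, the all-ice-melts assumption holds.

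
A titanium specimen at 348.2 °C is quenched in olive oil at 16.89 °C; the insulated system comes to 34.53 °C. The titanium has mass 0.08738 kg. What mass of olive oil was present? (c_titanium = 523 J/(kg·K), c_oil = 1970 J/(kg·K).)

m ≈ 0.412 kg

Setting the total heat transfer to zero:
0.08738·523·(34.53 − 348.2) + m·1970·(34.53 − 16.89) = 0
34751 m = 14335
m = 14335/34751 ≈ 0.4125 kg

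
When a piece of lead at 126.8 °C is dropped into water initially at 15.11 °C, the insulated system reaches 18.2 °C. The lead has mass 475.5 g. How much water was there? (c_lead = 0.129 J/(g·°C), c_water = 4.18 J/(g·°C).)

m ≈ 516 g

Let T be the final temperature. ΣQ_i = 0:
475.5·0.129·(18.2 − 126.8) + m·4.18·(18.2 − 15.11) = 0
12.92 m = 6661.5
m = 6661.5/12.92 ≈ 515.7 g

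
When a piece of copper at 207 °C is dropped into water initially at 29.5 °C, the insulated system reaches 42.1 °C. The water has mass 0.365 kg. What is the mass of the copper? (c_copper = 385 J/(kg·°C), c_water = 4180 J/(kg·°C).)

m ≈ 0.303 kg

Heat gained plus heat lost sum to zero:
m·385·(42.1 − 207) + 0.365·4180·(42.1 − 29.5) = 0
-63486 m = -19224
m = -19224/-63486 ≈ 0.3028 kg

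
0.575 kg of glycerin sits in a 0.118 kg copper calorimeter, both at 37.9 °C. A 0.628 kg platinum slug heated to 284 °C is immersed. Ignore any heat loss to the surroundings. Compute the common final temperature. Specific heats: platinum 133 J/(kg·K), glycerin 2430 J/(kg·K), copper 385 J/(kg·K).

Net heat exchanged in the isolated system is zero:
0.628×133×(T − 284) + 0.575×2430×(T − 37.9) + 0.118×385×(T − 37.9) = 0
83.52(T − 284) + 1397.2(T − 37.9) + 45.43(T − 37.9) = 0
(83.52 + 1397.2 + 45.43) T = 83.52×284 + 1397.2×37.9 + 45.43×37.9
T = 78398 / 1526.2 = 51.4 °C

T_f ≈ 51.4 °C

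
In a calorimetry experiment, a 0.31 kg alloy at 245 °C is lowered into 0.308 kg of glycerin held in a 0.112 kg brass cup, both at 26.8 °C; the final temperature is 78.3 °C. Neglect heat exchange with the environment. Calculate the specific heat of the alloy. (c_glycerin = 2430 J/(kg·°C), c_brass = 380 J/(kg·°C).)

Let T be the final temperature. ΣQ_i = 0:
0.31×c×(78.3 − 245) + 0.308×2430×(78.3 − 26.8) + 0.112×380×(78.3 − 26.8) = 0
-51.68 c = -40736
c = -40736/-51.68 ≈ 788.3 J/(kg·°C)

c ≈ 788 J/(kg·°C)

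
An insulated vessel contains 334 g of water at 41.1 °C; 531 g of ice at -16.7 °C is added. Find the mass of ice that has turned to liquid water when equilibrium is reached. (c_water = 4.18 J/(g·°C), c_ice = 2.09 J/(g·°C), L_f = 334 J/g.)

Heat available from the water dropping to 0 °C: 334·4.18·41.1 = 57381 J.
Of that, 531·2.09·16.7 = 18533 J goes to bring the ice to 0 °C, leaving 38847 J.
Melting all 531 g of ice would need 531·334 = 177354 J.
Since 38847 < 177354 J, not all the ice melts; equilibrium is at 0 °C.
m_melt = 38847 / L_f = 116.3 g.

m_melted ≈ 116 g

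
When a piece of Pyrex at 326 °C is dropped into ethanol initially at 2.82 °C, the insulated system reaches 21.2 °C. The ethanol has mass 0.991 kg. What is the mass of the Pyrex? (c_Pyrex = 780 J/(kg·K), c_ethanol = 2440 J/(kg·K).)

m ≈ 0.187 kg

Taking heat into each body as positive, Σ m c ΔT = 0:
m×780×(21.2 − 326) + 0.991×2440×(21.2 − 2.82) = 0
-237744 m = -44444
m = -44444/-237744 ≈ 0.1869 kg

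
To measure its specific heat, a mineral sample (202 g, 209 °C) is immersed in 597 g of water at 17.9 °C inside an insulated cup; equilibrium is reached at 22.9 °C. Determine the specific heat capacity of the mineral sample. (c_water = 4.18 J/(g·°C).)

c ≈ 0.332 J/(g·°C)

Heat lost by the mineral sample = heat gained by the water:
202×c×(209 − 22.9) = 597×4.18×(22.9 − 17.9)
37592 c = 12477  ⇒  c ≈ 0.3319 J/(g·°C)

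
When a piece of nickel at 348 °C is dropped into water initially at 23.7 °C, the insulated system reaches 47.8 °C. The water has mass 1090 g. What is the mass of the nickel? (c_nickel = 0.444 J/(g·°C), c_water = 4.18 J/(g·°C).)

|Q_nickel| = |Q_water|:
m·0.444·(348 − 47.8) = 1090·4.18·(47.8 − 23.7)
133.29 m = 109804  ⇒  m ≈ 823.8 g

m ≈ 824 g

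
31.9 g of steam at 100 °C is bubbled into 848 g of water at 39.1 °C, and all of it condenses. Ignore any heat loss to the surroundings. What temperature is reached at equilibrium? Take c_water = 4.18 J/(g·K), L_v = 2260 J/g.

Energy balance with sensible and latent terms:
steam→water at 100 °C releases m L_v = 31.9×2260 = 72094; condensed water 100 °C→T: 133.34(T − 100); original water: 3544.6(T − 39.1)
3678 T = 72094 + 13334 + 138595 = 224024
T ≈ 60.91 °C — below 100 °C, confirming all the steam condensed.

T_f ≈ 60.9 °C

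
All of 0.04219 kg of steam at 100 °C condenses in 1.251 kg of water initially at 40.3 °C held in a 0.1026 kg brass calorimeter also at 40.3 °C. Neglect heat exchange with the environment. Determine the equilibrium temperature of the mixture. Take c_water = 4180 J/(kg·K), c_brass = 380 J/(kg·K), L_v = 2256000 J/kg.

Setting the total heat transfer to zero:
steam→water at 100 °C releases m L_v = 0.04219×2256000 = 95181
  condensate cools 100→T: 0.04219×4180×(T − 100) = 176.35(T − 100)
  original water: 5229.2(T − 40.3)
  cup: 38.99(T − 40.3)
5444.5 T = 95181 + 17635 + 212307 = 325123
T ≈ 59.72 °C — below 100 °C, confirming all the steam condensed.

T_f ≈ 59.7 °C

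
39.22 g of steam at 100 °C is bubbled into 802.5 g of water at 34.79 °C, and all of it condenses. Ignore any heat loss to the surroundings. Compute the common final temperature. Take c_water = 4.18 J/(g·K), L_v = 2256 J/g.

T_f ≈ 63.0 °C

Let T be the final temperature. ΣQ_i = 0:
steam→water at 100 °C releases m L_v = 39.22·2256 = 88480
  condensate cools 100→T: 39.22·4.18·(T − 100) = 163.94(T − 100)
  water warms: 802.5·4.18·(T − 34.79) = 3354.4(T − 34.79)
3518.4 T = 88480 + 16394 + 116701 = 221576
T ≈ 62.98 °C (< 100 °C, so full condensation is consistent).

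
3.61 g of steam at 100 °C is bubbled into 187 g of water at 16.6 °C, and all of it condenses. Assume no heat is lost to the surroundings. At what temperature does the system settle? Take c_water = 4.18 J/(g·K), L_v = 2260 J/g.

T_f ≈ 28.4 °C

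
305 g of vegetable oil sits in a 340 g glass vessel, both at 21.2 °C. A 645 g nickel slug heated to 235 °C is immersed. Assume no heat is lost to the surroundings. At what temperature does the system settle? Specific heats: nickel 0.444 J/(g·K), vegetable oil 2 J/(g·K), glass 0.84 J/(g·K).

T_f ≈ 73.0 °C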